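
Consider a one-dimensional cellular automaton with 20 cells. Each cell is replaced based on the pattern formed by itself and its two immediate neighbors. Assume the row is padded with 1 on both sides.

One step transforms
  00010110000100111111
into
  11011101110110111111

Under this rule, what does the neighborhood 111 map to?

At position 15 the neighborhood is 111; the next row has 1 there.

1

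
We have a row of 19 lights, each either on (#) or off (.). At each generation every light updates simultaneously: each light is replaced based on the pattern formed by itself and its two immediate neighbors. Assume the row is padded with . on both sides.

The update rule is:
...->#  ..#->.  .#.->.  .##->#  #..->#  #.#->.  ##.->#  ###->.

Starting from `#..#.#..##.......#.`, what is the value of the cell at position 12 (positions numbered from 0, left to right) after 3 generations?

#

.#....#.########..#
..###...#......##..
#.#.###..#####.####
position 12 holds #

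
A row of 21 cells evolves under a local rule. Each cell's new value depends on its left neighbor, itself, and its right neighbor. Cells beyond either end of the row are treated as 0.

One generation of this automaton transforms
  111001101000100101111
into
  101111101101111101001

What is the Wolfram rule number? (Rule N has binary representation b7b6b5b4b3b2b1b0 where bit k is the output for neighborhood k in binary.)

94

position 1: 111 → 0  (bit 7 = 0)
position 2: 110 → 1  (bit 6 = 1)
position 7: 101 → 0  (bit 5 = 0)
position 3: 100 → 1  (bit 4 = 1)
position 0: 011 → 1  (bit 3 = 1)
position 8: 010 → 1  (bit 2 = 1)
position 4: 001 → 1  (bit 1 = 1)
position 10: 000 → 0  (bit 0 = 0)
bits b7..b0 = 01011110 = 94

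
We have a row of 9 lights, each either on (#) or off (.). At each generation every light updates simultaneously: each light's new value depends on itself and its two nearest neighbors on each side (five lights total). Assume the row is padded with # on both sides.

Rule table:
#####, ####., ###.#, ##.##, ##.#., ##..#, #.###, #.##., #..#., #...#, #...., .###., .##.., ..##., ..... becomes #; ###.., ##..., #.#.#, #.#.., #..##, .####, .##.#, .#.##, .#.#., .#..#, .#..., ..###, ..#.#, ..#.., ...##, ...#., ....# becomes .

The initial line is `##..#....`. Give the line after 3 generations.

#####..#.

#.##..#..
######...
#####..#.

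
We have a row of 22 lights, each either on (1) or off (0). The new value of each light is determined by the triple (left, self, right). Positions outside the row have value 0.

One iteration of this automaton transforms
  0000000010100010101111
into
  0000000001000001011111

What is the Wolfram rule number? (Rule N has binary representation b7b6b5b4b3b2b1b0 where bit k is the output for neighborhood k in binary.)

position 19: 111 → 1  (bit 7 = 1)
position 21: 110 → 1  (bit 6 = 1)
position 9: 101 → 1  (bit 5 = 1)
position 11: 100 → 0  (bit 4 = 0)
position 18: 011 → 1  (bit 3 = 1)
position 8: 010 → 0  (bit 2 = 0)
position 7: 001 → 0  (bit 1 = 0)
position 0: 000 → 0  (bit 0 = 0)
bits b7..b0 = 11101000 = 232

232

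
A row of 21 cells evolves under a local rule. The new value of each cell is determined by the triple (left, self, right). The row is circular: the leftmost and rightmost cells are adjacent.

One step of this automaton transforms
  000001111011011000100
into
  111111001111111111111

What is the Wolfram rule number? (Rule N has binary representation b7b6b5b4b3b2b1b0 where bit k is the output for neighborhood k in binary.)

position 6: 111 → 0  (bit 7 = 0)
position 8: 110 → 1  (bit 6 = 1)
position 9: 101 → 1  (bit 5 = 1)
position 15: 100 → 1  (bit 4 = 1)
position 5: 011 → 1  (bit 3 = 1)
position 18: 010 → 1  (bit 2 = 1)
position 4: 001 → 1  (bit 1 = 1)
position 0: 000 → 1  (bit 0 = 1)
bits b7..b0 = 01111111 = 127

127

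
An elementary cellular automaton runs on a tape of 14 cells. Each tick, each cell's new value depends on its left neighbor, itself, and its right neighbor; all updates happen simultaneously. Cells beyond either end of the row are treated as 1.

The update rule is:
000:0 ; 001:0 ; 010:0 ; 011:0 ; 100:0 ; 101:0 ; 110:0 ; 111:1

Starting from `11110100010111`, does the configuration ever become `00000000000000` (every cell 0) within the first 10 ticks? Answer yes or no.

tick 1: 11100000000011
tick 2: 11000000000001
tick 3: 10000000000000
tick 4: 00000000000000
all cells are 0 at tick 4

yes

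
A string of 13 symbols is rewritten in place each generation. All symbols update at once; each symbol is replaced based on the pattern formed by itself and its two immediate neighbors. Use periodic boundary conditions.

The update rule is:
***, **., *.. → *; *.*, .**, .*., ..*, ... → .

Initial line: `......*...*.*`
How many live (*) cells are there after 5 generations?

*......*.....
.*......*....
..*......*...
...*......*..
....*......*.
count of *: 2

2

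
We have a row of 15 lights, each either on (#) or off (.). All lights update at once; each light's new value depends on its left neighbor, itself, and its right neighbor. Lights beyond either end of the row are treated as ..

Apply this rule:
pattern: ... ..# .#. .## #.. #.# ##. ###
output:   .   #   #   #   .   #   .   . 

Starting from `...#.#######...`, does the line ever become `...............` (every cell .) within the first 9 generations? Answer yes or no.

no

generation 1: ..####.........
generation 2: .##............
generation 3: ##.............
generation 4: #..............
generation 5: #..............  (fixed point — unchanged through generation 9)
generation 9 is #.............., still not uniform .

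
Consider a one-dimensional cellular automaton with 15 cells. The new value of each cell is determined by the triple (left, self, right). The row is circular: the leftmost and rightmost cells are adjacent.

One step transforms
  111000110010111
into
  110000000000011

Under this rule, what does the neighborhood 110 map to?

0

At position 2 the neighborhood is 110; the next row has 0 there.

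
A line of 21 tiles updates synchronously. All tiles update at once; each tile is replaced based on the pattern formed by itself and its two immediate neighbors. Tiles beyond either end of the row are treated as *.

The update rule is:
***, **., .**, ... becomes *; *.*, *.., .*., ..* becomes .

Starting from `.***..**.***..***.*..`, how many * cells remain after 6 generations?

13

generation 1: .***..**.***..***....
generation 2: .***..**.***..***.**.
generation 3: .***..**.***..***.**.  (fixed point — unchanged through generation 6)
count of *: 13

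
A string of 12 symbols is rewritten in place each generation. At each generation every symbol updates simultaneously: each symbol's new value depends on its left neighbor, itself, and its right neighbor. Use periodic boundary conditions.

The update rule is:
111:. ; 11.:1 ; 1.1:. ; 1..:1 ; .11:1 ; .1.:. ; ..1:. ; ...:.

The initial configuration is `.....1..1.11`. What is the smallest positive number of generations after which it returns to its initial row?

generation 1: 1.....1...11
generation 2: 11.....1..1.
generation 3: 111.....1...
generation 4: 1.11.....1..
generation 5: ..111.....1.
generation 6: ..1.11.....1
generation 7: 1...111.....
generation 8: .1..1.11....
generation 9: ..1...111...
generation 10: ...1..1.11..
generation 11: ....1...111.
generation 12: .....1..1.11

12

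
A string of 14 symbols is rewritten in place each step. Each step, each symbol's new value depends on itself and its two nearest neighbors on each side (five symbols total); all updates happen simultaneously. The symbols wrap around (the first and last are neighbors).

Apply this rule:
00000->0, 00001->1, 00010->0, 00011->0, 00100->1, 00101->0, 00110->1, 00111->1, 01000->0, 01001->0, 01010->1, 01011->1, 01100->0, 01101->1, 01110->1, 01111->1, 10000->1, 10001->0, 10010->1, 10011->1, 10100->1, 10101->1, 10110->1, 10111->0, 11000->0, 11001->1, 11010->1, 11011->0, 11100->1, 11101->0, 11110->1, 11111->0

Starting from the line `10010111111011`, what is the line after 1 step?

11101010010001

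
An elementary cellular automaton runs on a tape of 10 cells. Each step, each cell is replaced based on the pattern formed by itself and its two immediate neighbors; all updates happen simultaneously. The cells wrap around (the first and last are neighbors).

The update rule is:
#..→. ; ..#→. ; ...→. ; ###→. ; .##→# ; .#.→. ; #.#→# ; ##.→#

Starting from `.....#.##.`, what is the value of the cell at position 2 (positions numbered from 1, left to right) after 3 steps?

.

......###.
......#.#.
.......#..
position 2 holds .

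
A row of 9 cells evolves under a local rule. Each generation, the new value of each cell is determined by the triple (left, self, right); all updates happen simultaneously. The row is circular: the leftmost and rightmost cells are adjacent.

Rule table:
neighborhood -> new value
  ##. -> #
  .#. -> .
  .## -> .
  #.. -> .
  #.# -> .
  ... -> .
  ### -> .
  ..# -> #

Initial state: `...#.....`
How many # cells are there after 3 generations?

generation 1: ..#......
generation 2: .#.......
generation 3: #........
count of #: 1

1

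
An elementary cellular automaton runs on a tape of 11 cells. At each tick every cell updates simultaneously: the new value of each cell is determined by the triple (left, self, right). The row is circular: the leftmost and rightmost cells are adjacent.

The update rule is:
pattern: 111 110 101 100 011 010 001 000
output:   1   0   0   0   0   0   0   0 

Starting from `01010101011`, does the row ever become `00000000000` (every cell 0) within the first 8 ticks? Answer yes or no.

00000000000
all cells are 0 at tick 1

yes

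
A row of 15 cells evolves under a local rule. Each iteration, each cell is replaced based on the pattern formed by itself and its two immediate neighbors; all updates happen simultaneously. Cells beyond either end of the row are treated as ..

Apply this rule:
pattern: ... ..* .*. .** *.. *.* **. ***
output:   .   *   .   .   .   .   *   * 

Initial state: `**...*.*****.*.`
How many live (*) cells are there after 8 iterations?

.*..*...****...
*..*...*.***...
..*...*...**...
.*...*...*.*...
*...*...*......
...*...*.......
..*...*........
.*...*.........
count of *: 2

2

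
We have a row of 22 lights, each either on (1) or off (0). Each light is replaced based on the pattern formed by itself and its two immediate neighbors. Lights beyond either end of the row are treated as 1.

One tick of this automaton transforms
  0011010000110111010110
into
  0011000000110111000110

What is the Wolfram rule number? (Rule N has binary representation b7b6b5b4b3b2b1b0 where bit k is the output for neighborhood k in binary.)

position 14: 111 → 1  (bit 7 = 1)
position 3: 110 → 1  (bit 6 = 1)
position 4: 101 → 0  (bit 5 = 0)
position 0: 100 → 0  (bit 4 = 0)
position 2: 011 → 1  (bit 3 = 1)
position 5: 010 → 0  (bit 2 = 0)
position 1: 001 → 0  (bit 1 = 0)
position 7: 000 → 0  (bit 0 = 0)
bits b7..b0 = 11001000 = 200

200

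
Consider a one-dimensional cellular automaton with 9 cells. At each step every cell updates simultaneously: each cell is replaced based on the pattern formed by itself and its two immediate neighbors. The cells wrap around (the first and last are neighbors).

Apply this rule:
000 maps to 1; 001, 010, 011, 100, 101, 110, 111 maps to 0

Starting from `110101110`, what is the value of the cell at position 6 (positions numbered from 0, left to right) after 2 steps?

1

000000000
111111111
position 6 holds 1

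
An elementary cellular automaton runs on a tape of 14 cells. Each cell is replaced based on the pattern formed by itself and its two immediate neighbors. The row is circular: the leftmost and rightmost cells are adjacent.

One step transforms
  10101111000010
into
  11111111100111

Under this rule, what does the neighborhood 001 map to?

At position 11 the neighborhood is 001; the next row has 1 there.

1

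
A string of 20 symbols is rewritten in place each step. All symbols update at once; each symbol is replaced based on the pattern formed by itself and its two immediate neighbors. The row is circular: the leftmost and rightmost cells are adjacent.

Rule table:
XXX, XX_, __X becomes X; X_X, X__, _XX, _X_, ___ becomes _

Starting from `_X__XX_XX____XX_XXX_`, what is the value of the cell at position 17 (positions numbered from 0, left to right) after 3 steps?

X__X_X__X___X_X__XX_
__X____X___X____X_X_
_X____X___X____X____
position 17 holds _

_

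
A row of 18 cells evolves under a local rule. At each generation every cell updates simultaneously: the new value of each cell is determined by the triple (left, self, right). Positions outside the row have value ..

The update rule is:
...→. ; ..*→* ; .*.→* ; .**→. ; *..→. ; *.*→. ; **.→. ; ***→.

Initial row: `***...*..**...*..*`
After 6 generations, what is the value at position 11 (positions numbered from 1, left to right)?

.

.....**.*....**.**
....*...*...*.....
...**..**..**.....
..*...*...*.......
.**..**..**.......
*...*...*.........
position 11 holds .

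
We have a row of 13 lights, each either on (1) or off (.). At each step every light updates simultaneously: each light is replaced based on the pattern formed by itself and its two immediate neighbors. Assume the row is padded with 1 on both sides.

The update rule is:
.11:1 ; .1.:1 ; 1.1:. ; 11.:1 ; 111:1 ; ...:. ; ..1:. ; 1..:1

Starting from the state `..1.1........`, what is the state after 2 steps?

1.1.111......

step 1: 1.1.11.......
step 2: 1.1.111......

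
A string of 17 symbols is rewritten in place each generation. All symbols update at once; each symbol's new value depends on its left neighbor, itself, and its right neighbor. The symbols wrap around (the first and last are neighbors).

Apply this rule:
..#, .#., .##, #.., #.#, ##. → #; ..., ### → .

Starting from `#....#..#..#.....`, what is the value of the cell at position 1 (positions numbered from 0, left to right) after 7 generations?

##..#########...#
.####.......##.##
##..##.....######
.######...##.....
##....##.####....
###..#####..##..#
..####...########
position 1 holds .

.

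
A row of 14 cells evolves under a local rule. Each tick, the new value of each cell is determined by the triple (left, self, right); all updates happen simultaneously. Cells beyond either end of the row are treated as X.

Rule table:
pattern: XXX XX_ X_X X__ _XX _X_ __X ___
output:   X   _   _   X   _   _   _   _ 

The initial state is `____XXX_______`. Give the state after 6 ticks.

__X__X______X_

X____X_X______
_X______X_____
__X______X____
X__X______X___
_X__X______X__
__X__X______X_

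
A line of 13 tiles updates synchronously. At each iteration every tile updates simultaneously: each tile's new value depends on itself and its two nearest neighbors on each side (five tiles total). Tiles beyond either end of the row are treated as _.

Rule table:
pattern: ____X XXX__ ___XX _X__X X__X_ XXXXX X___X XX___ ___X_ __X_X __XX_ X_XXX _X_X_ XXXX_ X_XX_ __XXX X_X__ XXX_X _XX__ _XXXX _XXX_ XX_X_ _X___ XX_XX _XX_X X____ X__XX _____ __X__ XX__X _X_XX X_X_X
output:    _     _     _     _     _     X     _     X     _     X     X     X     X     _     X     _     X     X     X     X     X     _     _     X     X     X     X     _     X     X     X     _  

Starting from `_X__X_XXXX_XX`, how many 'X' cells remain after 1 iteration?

iteration 1: _X__XXXX_XXXX
count of X: 9

9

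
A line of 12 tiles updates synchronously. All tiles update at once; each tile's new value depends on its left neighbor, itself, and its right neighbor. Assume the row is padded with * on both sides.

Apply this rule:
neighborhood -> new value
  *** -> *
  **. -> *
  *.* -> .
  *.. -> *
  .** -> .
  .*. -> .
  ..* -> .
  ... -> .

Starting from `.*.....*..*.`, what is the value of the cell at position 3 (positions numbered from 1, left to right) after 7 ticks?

*

..*.....*...
*..*.....*..
**..*.....*.
***..*......
****..*.....
*****..*....
******..*...
position 3 holds *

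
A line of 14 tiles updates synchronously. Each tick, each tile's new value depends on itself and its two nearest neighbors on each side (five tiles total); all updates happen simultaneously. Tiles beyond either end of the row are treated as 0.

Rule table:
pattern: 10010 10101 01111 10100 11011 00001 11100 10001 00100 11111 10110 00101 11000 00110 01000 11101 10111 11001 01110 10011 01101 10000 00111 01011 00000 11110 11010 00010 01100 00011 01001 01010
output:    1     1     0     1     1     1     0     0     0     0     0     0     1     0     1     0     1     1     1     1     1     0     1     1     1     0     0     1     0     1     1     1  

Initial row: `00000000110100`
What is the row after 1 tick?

11111111010110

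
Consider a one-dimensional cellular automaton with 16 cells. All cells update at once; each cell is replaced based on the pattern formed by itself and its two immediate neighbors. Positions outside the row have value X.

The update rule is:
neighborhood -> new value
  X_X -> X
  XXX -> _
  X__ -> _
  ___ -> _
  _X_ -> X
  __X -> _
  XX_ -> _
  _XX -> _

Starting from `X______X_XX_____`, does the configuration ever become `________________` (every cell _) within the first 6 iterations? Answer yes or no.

yes

_______XX_______
________________
all cells are _ at iteration 2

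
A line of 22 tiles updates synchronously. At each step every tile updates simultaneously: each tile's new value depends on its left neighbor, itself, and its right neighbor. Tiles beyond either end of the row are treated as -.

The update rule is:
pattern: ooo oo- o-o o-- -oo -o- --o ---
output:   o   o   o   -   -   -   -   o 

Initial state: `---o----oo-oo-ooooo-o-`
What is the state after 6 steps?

oo---oo--oo-oo-ooooo--
-o-o--o---oo-oo-oooo-o
--o-----o--oo-oo-oooo-
o---ooo-----oo-oo-ooo-
--o--oo-ooo--oo-oo-oo-
o-----oo-oo---oo-oo-o-

o-----oo-oo---oo-oo-o-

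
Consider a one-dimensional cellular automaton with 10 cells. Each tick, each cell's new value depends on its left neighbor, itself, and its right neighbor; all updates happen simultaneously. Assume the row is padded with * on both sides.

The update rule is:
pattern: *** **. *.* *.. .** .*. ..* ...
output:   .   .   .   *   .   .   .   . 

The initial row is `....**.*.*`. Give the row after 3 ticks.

..*.......

tick 1: *.........
tick 2: .*........
tick 3: ..*.......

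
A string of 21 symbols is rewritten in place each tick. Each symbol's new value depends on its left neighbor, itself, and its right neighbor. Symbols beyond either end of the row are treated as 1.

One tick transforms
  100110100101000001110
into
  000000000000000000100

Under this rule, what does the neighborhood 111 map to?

At position 18 the neighborhood is 111; the next row has 1 there.

1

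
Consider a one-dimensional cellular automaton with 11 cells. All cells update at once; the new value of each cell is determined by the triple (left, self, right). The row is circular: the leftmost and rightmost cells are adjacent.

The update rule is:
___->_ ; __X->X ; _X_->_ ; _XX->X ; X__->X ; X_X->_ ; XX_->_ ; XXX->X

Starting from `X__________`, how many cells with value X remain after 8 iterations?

1

iteration 1: _X________X
iteration 2: __X______X_
iteration 3: _X_X____X_X
iteration 4: ____X__X___
iteration 5: ___X_XX_X__
iteration 6: __X__X___X_
iteration 7: _X_XX_X_X_X
iteration 8: ___X_______
count of X: 1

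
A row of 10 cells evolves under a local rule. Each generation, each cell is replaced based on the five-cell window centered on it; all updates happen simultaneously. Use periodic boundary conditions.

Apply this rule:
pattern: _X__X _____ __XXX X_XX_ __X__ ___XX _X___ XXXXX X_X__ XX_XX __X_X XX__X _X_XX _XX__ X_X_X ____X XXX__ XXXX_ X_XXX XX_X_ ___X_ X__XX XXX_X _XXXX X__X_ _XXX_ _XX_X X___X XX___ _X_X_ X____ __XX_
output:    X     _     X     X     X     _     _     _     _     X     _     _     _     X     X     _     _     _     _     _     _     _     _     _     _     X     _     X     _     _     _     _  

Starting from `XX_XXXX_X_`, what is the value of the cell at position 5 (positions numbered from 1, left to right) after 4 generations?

_

generation 1: X_X_____X_
generation 2: X_________
generation 3: X_________  (fixed point — unchanged through generation 4)
position 5 holds _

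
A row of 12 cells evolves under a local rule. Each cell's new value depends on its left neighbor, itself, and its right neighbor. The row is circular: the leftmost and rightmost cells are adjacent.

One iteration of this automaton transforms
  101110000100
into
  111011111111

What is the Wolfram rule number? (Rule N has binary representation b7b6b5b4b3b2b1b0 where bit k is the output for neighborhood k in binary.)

127

position 3: 111 → 0  (bit 7 = 0)
position 4: 110 → 1  (bit 6 = 1)
position 1: 101 → 1  (bit 5 = 1)
position 5: 100 → 1  (bit 4 = 1)
position 2: 011 → 1  (bit 3 = 1)
position 0: 010 → 1  (bit 2 = 1)
position 8: 001 → 1  (bit 1 = 1)
position 6: 000 → 1  (bit 0 = 1)
bits b7..b0 = 01111111 = 127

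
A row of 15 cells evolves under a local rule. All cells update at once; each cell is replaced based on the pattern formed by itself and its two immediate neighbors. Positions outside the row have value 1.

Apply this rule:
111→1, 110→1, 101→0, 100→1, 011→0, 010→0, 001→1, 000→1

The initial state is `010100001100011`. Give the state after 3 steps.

111100111101111

000011110111101
111101110011100
111100111101111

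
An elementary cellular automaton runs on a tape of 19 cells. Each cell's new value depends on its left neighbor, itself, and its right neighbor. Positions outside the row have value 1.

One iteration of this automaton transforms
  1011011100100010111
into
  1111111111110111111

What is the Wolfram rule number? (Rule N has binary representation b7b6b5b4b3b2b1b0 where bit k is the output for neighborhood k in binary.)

position 6: 111 → 1  (bit 7 = 1)
position 0: 110 → 1  (bit 6 = 1)
position 1: 101 → 1  (bit 5 = 1)
position 8: 100 → 1  (bit 4 = 1)
position 2: 011 → 1  (bit 3 = 1)
position 10: 010 → 1  (bit 2 = 1)
position 9: 001 → 1  (bit 1 = 1)
position 12: 000 → 0  (bit 0 = 0)
bits b7..b0 = 11111110 = 254

254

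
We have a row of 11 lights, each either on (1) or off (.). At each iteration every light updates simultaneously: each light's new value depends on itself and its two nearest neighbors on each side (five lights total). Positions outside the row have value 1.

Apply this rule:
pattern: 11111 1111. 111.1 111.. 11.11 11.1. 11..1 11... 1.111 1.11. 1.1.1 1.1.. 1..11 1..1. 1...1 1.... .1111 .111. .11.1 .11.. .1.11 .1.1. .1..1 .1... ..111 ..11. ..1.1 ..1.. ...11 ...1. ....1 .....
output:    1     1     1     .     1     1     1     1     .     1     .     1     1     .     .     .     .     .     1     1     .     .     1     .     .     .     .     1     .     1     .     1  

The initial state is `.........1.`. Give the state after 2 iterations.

iteration 1: 1.11111.1..
iteration 2: 11..1111111

11..1111111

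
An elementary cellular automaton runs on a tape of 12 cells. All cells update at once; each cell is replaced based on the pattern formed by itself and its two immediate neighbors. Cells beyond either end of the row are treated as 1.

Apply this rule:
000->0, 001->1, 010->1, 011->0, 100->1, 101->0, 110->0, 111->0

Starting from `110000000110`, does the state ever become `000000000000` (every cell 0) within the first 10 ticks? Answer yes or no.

tick 1: 001000001000
tick 2: 111100011101
tick 3: 000010100000
tick 4: 100110110001
tick 5: 011000001010
tick 6: 000100011010
tick 7: 101110100010
tick 8: 000000110110
tick 9: 100001000000
tick 10: 010011100001
tick 10 is 010011100001, still not uniform 0

no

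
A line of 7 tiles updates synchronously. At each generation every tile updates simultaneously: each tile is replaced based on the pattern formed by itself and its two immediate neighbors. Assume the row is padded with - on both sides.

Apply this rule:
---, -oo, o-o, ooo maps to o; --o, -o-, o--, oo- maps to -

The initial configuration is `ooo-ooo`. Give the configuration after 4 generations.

oo-ooo-
o-ooo--
-ooo--o
-oo----

-oo----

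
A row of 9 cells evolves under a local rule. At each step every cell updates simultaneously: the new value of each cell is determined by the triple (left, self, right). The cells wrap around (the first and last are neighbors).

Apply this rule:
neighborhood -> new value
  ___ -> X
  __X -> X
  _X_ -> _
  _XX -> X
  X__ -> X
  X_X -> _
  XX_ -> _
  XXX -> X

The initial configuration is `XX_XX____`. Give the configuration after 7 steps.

step 1: X__X_XXXX
step 2: _XX__XXXX
step 3: _X_XXXXX_
step 4: X__XXXX_X
step 5: _XXXXX__X
step 6: _XXXX_XX_
step 7: XXXX__X_X

XXXX__X_X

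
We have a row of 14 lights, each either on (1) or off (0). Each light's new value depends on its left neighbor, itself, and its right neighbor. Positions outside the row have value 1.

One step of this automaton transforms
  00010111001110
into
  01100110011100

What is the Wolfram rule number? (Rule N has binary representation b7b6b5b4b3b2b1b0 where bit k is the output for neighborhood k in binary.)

139

position 6: 111 → 1  (bit 7 = 1)
position 7: 110 → 0  (bit 6 = 0)
position 4: 101 → 0  (bit 5 = 0)
position 0: 100 → 0  (bit 4 = 0)
position 5: 011 → 1  (bit 3 = 1)
position 3: 010 → 0  (bit 2 = 0)
position 2: 001 → 1  (bit 1 = 1)
position 1: 000 → 1  (bit 0 = 1)
bits b7..b0 = 10001011 = 139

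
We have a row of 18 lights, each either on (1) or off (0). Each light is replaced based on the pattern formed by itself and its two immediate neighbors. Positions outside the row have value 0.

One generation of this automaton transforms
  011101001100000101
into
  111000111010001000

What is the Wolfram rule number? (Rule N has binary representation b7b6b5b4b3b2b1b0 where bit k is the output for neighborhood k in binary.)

position 2: 111 → 1  (bit 7 = 1)
position 3: 110 → 0  (bit 6 = 0)
position 4: 101 → 0  (bit 5 = 0)
position 6: 100 → 1  (bit 4 = 1)
position 1: 011 → 1  (bit 3 = 1)
position 5: 010 → 0  (bit 2 = 0)
position 0: 001 → 1  (bit 1 = 1)
position 11: 000 → 0  (bit 0 = 0)
bits b7..b0 = 10011010 = 154

154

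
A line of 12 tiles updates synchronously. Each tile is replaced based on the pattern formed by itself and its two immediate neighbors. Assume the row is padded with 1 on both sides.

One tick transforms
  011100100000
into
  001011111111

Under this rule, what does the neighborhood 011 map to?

0

At position 1 the neighborhood is 011; the next row has 0 there.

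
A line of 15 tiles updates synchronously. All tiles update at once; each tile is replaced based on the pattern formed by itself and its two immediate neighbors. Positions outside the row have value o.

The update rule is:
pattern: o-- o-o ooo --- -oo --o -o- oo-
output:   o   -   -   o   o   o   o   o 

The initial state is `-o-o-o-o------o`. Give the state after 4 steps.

-o-o-o-o-------

step 1: -o-o-o-oooooooo
step 2: -o-o-o-o-------
step 3: -o-o-o-oooooooo  (repeats step 1; period 2)
step 4: -o-o-o-o-------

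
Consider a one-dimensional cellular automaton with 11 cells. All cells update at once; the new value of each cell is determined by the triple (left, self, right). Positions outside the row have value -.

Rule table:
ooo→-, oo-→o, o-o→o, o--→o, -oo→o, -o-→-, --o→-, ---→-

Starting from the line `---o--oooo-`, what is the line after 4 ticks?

-------oo-o

tick 1: ----o-o--oo
tick 2: -----o-o-oo
tick 3: ------o-ooo
tick 4: -------oo-o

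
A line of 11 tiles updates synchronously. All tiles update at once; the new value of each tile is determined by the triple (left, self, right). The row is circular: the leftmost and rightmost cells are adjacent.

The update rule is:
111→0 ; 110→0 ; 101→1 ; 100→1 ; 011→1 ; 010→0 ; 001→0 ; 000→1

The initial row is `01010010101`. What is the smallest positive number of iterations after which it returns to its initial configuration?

11

10101001010
01010100101
10101010010
01010101001
10101010100
01010101010
00101010101
10010101010
01001010101
10100101010
01010010101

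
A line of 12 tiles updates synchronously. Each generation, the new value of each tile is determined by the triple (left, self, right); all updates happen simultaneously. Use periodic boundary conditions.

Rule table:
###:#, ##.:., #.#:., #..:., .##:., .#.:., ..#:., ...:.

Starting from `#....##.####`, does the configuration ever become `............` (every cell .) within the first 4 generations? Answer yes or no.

.........###
..........#.
............
all cells are . at generation 3

yes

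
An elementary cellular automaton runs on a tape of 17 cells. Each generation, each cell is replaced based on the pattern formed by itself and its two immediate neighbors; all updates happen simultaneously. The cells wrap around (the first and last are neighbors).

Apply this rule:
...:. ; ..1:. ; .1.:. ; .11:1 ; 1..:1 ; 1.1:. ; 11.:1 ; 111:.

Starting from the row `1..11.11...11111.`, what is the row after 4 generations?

generation 1: .1.11.111..1...1.
generation 2: ...11.1.11..1...1
generation 3: 1..11...111..1...
generation 4: .1.111..1.11..1..

.1.111..1.11..1..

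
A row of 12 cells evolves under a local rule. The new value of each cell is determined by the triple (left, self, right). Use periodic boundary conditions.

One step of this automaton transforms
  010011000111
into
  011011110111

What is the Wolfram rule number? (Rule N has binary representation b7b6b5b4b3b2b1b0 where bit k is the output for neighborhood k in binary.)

221

position 10: 111 → 1  (bit 7 = 1)
position 5: 110 → 1  (bit 6 = 1)
position 0: 101 → 0  (bit 5 = 0)
position 2: 100 → 1  (bit 4 = 1)
position 4: 011 → 1  (bit 3 = 1)
position 1: 010 → 1  (bit 2 = 1)
position 3: 001 → 0  (bit 1 = 0)
position 7: 000 → 1  (bit 0 = 1)
bits b7..b0 = 11011101 = 221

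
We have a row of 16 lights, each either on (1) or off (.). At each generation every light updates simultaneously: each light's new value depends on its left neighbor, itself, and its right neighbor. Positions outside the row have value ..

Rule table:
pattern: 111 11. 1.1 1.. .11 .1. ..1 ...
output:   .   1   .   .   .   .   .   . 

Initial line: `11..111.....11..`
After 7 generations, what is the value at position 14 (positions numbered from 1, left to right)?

.

.1....1......1..
................
................  (fixed point — unchanged through generation 7)
position 14 holds .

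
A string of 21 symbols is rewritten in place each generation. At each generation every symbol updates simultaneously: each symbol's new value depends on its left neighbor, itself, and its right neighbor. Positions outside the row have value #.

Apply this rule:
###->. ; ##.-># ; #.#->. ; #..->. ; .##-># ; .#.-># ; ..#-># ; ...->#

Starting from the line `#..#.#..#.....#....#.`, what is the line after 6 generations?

#.##.#.##.#####.####.
#.##.#.##.#...#.#..#.
#.##.#.##.#.###.#.##.
#.##.#.##.#.#.#.#.##.
#.##.#.##.#.#.#.#.##.  (fixed point — unchanged through generation 6)

#.##.#.##.#.#.#.#.##.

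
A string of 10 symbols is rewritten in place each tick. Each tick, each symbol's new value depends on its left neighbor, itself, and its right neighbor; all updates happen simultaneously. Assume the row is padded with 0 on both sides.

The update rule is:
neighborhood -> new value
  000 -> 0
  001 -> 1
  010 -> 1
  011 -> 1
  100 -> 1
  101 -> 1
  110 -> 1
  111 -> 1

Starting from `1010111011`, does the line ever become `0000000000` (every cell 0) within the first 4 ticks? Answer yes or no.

tick 1: 1111111111
tick 2: 1111111111  (fixed point — unchanged through tick 4)
tick 4 is 1111111111, still not uniform 0

no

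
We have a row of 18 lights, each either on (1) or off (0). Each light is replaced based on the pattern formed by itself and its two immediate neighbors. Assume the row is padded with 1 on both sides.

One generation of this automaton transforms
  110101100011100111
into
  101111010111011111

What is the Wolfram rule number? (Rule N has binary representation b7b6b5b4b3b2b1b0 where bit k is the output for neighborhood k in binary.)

position 0: 111 → 1  (bit 7 = 1)
position 1: 110 → 0  (bit 6 = 0)
position 2: 101 → 1  (bit 5 = 1)
position 7: 100 → 1  (bit 4 = 1)
position 5: 011 → 1  (bit 3 = 1)
position 3: 010 → 1  (bit 2 = 1)
position 9: 001 → 1  (bit 1 = 1)
position 8: 000 → 0  (bit 0 = 0)
bits b7..b0 = 10111110 = 190

190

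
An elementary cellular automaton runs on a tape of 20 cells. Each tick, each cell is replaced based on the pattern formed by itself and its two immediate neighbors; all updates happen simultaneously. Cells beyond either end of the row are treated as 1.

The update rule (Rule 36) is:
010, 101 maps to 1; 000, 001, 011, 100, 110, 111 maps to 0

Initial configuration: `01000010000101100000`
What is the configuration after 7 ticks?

11000010000110000000
00000010000000000000
00000010000000000000  (fixed point — unchanged through tick 7)

00000010000000000000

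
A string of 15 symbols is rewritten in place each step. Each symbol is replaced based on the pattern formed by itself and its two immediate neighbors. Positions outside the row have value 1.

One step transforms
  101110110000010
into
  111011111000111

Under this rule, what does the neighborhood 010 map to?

1

At position 13 the neighborhood is 010; the next row has 1 there.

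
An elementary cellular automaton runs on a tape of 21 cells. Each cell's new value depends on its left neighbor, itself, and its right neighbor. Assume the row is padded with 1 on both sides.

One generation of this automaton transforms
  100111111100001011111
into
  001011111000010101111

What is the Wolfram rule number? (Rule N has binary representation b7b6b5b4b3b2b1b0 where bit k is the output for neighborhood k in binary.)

162

position 4: 111 → 1  (bit 7 = 1)
position 0: 110 → 0  (bit 6 = 0)
position 15: 101 → 1  (bit 5 = 1)
position 1: 100 → 0  (bit 4 = 0)
position 3: 011 → 0  (bit 3 = 0)
position 14: 010 → 0  (bit 2 = 0)
position 2: 001 → 1  (bit 1 = 1)
position 11: 000 → 0  (bit 0 = 0)
bits b7..b0 = 10100010 = 162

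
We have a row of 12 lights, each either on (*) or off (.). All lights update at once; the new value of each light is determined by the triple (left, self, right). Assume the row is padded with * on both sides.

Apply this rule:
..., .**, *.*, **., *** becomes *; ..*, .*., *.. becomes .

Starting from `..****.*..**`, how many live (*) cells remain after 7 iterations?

..*****...**
..*****.*.**
..******.***
..**********
..**********  (fixed point — unchanged through iteration 7)
count of *: 10

10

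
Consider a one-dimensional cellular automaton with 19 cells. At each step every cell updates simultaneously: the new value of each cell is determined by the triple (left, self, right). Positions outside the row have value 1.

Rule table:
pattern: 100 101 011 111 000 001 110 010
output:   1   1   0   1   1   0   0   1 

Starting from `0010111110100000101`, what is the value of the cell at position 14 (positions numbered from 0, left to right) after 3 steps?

step 1: 1011011101111110110
step 2: 0100101010111101001
step 3: 1110111111011011100
position 14 holds 1

1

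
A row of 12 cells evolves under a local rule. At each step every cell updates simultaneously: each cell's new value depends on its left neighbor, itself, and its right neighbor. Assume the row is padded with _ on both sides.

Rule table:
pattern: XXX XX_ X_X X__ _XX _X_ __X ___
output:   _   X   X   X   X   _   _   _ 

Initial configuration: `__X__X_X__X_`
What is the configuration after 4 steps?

step 1: ___X__X_X__X
step 2: ____X__X_X__
step 3: _____X__X_X_
step 4: ______X__X_X

______X__X_X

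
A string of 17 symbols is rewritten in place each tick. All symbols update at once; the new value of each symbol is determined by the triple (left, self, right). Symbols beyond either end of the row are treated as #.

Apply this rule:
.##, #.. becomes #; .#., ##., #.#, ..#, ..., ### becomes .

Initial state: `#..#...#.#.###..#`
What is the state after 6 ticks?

tick 1: .#..#......#..#.#
tick 2: ..#..#......#...#
tick 3: #..#..#......#..#
tick 4: .#..#..#......#.#
tick 5: ..#..#..#.......#
tick 6: #..#..#..#......#

#..#..#..#......#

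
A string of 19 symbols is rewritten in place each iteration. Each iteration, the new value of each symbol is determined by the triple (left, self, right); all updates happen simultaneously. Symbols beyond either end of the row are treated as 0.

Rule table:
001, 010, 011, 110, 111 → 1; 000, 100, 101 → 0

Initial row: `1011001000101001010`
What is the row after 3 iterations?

1011011011101011010

1011011001101011010
1011011011101011010
1011011011101011010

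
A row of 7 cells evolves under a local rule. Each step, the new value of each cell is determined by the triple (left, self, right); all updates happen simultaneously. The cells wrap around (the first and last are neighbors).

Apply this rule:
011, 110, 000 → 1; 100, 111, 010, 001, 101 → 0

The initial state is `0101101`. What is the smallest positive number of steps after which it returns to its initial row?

step 1: 0001100
step 2: 1101101
step 3: 0101101

3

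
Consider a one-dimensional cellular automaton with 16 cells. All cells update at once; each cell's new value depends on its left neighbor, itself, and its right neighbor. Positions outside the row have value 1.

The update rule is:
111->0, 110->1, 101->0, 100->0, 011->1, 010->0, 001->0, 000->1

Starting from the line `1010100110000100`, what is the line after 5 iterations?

1000000110110000
1011110110110110
1010010110110110
1000000110110110
1011110110110110

1011110110110110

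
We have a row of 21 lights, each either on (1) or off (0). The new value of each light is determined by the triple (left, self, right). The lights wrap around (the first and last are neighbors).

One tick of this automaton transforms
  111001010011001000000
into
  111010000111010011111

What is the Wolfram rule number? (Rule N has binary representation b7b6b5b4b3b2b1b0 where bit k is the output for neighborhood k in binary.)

203

position 1: 111 → 1  (bit 7 = 1)
position 2: 110 → 1  (bit 6 = 1)
position 6: 101 → 0  (bit 5 = 0)
position 3: 100 → 0  (bit 4 = 0)
position 0: 011 → 1  (bit 3 = 1)
position 5: 010 → 0  (bit 2 = 0)
position 4: 001 → 1  (bit 1 = 1)
position 16: 000 → 1  (bit 0 = 1)
bits b7..b0 = 11001011 = 203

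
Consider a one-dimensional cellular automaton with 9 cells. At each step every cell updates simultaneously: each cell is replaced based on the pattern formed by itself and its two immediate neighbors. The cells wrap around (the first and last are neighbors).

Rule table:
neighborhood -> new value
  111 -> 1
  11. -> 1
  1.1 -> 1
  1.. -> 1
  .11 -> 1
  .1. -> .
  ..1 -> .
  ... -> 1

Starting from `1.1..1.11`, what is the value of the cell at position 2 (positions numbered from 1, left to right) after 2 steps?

1

11.1..111
111.1.111
position 2 holds 1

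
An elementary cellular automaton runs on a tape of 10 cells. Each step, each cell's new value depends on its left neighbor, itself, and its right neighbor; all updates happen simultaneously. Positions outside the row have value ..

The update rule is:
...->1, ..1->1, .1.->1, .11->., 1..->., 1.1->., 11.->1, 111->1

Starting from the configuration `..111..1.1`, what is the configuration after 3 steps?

11.11.11.1

step 1: 11.11.11.1
step 2: .1..1..1.1
step 3: 11.11.11.1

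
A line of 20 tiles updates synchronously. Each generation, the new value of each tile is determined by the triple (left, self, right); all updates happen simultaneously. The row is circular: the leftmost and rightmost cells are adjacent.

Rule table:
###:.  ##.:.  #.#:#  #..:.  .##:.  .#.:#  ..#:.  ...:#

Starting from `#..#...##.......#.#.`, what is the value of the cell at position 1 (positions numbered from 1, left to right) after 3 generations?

#

generation 1: #..#.#....#####.####
generation 2: ...###.##......#....
generation 3: ##....#...####.#.###
position 1 holds #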